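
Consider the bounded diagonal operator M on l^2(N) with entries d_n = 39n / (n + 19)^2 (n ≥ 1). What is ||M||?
||M|| = 39/76 (attained at n = 19)

For M diagonal, ||M|| = sup_n |d_n|. Treat f(x) = 39x / (x + 19)^2 for real x > 0. By the quotient rule, f'(x) = 39(19 - x)/(x + 19)^3, which is positive for x < 19 and negative for x > 19. So f has a unique maximum at x = 19, and since 19 is a positive integer, the supremum over n ≥ 1 is attained at n = 19: d_19 = 39·19/(19 + 19)^2 = 39·19/1444 = 39/76. Hence ||M|| = 39/76.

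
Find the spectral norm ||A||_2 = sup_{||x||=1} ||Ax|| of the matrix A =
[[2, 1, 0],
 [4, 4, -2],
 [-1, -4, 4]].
||A||_2 ≈ 8.0799 (= sqrt(largest eigenvalue of A^T A))

||A||_2 = sigma_max(A) = sqrt(lambda_max(A^T A)). Form the symmetric matrix M = A^T A =
[[21, 22, -12],
 [22, 33, -24],
 [-12, -24, 20]].
Its characteristic polynomial (trace, sum of principal 2x2 minors, determinant of M give the coefficients) is
  p(λ) = det(λ I - M) = λ^3 - 74λ^2 + 569λ - 4.
No integer candidate from the rational root theorem (±divisors of 4) is a root, so the roots are irrational. The cubic discriminant is Δ = 1032582816 > 0, so there are three distinct real roots. p(0) = -4 and p(1) = 492 have opposite signs, so a root lies in (0, 1); Newton's method refines it to λ ≈ 0.007. p(8) = 324 and p(9) = -148 have opposite signs, so a root lies in (8, 9); Newton's method refines it to λ ≈ 8.7076. p(65) = -1044 and p(66) = 2702 have opposite signs, so a root lies in (65, 66); Newton's method refines it to λ ≈ 65.2854. Check (Vieta): the three roots sum to 74, matching tr M = 74.
So the eigenvalues of A^T A are ≈ 0.007, 8.7076, 65.2854 (all ≥ 0, as they must be for A^T A). The largest is λ_max ≈ 65.2854, hence ||A||_2 = sqrt(λ_max) ≈ 8.0799.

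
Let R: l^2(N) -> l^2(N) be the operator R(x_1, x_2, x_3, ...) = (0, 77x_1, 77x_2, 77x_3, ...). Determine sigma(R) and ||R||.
sigma(R) = closed disk {z in C : |z| ≤ 77}; ||R|| = 77

Note R = 77·U where U is the unit right shift (U x)_k = x_{k-1} (with x_0 := 0); so ||R|| = 77||U|| and sigma(R) = 77·sigma(U). ||R x||^2 = sum_{k≥1} |77x_k|^2 = 5929||x||^2, so ||R|| = 77 and sigma(R) ⊂ {|z| ≤ 77}. For any |lambda| < 77, the equation (R - lambda I) x = 0 forces x_1 = 0, then 77x_k = lambda x_{k+1} ⇒ x = 0, so R has no eigenvalues. But (R - lambda I) is not surjective for |lambda| < 77: solving (R - lambda I) x = e_1 would require x_n proportional to (lambda/77)^(-n), which is not in l^2. So every |lambda| < 77 lies in the residual spectrum. The boundary |lambda| = 77 is in the approximate point spectrum (the spectrum is closed). Hence sigma(R) is the closed disk of radius 77.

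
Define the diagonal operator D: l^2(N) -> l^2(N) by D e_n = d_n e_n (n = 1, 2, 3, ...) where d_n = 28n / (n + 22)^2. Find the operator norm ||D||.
||D|| = 7/22 (attained at n = 22)

For D diagonal, ||D|| = sup_n |d_n|. Treat f(x) = 28x / (x + 22)^2 for real x > 0. By the quotient rule, f'(x) = 28(22 - x)/(x + 22)^3, which is positive for x < 22 and negative for x > 22. So f has a unique maximum at x = 22, and since 22 is a positive integer, the supremum over n ≥ 1 is attained at n = 22: d_22 = 28·22/(22 + 22)^2 = 28·22/1936 = 7/22. Hence ||D|| = 7/22.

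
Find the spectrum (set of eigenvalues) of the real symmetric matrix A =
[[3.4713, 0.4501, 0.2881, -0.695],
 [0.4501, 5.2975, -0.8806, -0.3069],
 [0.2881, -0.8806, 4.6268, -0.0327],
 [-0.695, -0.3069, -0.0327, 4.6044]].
sigma(A) ≈ {3, 4, 5, 6}

A is real symmetric, so its spectrum consists of real eigenvalues. Expanding the characteristic polynomial of the displayed matrix gives
  det(λ I - A) = p(λ) = λ^4 + (-18)λ^3 + (119)λ^2 + (-342)λ + (360.0018).
Solving p(λ) = 0 yields eigenvalues ≈ 3, 4, 5, 6. (A is shown rounded to 4 decimals, so these recover the underlying integer eigenvalues to within that precision.)
Verification: the trace of A = 18 equals the sum of eigenvalues 18, and det(A) ≈ 360.0018 matches the eigenvalue product 360.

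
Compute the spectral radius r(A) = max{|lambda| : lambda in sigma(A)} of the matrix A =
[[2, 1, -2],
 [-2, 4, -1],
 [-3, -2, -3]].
r(A) ≈ 4.2507

The eigenvalues of A are the roots of its characteristic polynomial. With M = A (coefficients from the trace, the sum of principal 2x2 minors, and det A):
  p(λ) = det(λ I - M) = λ^3 - 3λ^2 - 16λ + 63.
No integer candidate from the rational root theorem (±divisors of 63) is a root, so the roots are irrational. The cubic discriminant is Δ = -27239 < 0, so there is one real root and a complex-conjugate pair. p(-5) = -57 and p(-4) = 15 have opposite signs, so a root lies in (-5, -4); Newton's method refines it to λ ≈ -4.2507. Dividing out (λ - (-4.2507)) leaves approximately λ^2 - 7.2507λ + 14.821. For λ^2 - 7.2507λ + 14.821 the discriminant is -6.7107. It is negative, so the remaining roots are the complex-conjugate pair λ ≈ 3.6254 ± 1.2952i. Their product equals the constant term, so |λ|^2 ≈ 14.821 and |λ| ≈ 3.8498.
Thus the eigenvalues (to 4 decimals) are -4.2507 (modulus 4.2507); 3.6254 ± 1.2952i (modulus 3.8498). The spectral radius is the largest modulus: r(A) ≈ 4.2507. (Cross-check: r(A) ≤ ||A||_2 ≈ 4.7601; equality holds whenever A is normal, though it can also hold for some non-normal A.)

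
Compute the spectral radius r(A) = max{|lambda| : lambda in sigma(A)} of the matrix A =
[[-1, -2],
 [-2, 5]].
r(A) = (4 + sqrt(52))/2 ≈ 5.6056

The eigenvalues of A are the roots of its characteristic polynomial. With M = A (coefficients from the trace and determinant):
  p(λ) = det(λ I - M) = λ^2 - 4λ - 9.
For λ^2 - 4λ - 9 the discriminant is 52. It is nonnegative but not a perfect square, so the roots are real and irrational: λ = (4 ± sqrt(52))/2 ≈ 5.6056, -1.6056.
Thus the eigenvalues (to 4 decimals) are 5.6056 (modulus 5.6056); -1.6056 (modulus 1.6056). The spectral radius is the largest modulus: r(A) = (4 + sqrt(52))/2 ≈ 5.6056. (Cross-check: r(A) ≤ ||A||_2 ≈ 5.6056; equality holds whenever A is normal, though it can also hold for some non-normal A.)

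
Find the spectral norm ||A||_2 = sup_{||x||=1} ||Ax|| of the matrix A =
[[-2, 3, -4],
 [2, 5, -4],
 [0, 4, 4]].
||A||_2 ≈ 8.0734 (= sqrt(largest eigenvalue of A^T A))

||A||_2 = sigma_max(A) = sqrt(lambda_max(A^T A)). Form the symmetric matrix M = A^T A =
[[8, 4, 0],
 [4, 50, -16],
 [0, -16, 48]].
Its characteristic polynomial (trace, sum of principal 2x2 minors, determinant of M give the coefficients) is
  p(λ) = det(λ I - M) = λ^3 - 106λ^2 + 2912λ - 16384.
No integer candidate from the rational root theorem (±divisors of 16384) is a root, so the roots are irrational. The cubic discriminant is Δ = 2235240448 > 0, so there are three distinct real roots. p(7) = -851 and p(8) = 640 have opposite signs, so a root lies in (7, 8); Newton's method refines it to λ ≈ 7.5569. p(33) = 215 and p(34) = -608 have opposite signs, so a root lies in (33, 34); Newton's method refines it to λ ≈ 33.2626. p(65) = -329 and p(66) = 1568 have opposite signs, so a root lies in (65, 66); Newton's method refines it to λ ≈ 65.1805. Check (Vieta): the three roots sum to 106, matching tr M = 106.
So the eigenvalues of A^T A are ≈ 7.5569, 33.2626, 65.1805 (all ≥ 0, as they must be for A^T A). The largest is λ_max ≈ 65.1805, hence ||A||_2 = sqrt(λ_max) ≈ 8.0734.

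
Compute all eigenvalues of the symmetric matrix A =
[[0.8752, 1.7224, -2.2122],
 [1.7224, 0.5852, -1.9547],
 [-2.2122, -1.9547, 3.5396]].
sigma(A) ≈ {-1, 0, 6}

A is real symmetric, so its spectrum consists of real eigenvalues. Expanding the characteristic polynomial of the displayed matrix gives
  det(λ I - A) = p(λ) = λ^3 + (-5)λ^2 + (-6)λ + (0).
Solving p(λ) = 0 yields eigenvalues ≈ -1, 0, 6. (A is shown rounded to 4 decimals, so these recover the underlying integer eigenvalues to within that precision.)
Verification: the trace of A = 5 equals the sum of eigenvalues 5, and det(A) ≈ 0.0002 matches the eigenvalue product 0.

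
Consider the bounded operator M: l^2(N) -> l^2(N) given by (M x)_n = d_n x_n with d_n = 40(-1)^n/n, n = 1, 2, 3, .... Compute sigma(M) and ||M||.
sigma(M) = {40(-1)^n/n : n ≥ 1} ∪ {0}; ||M|| = 40

A bounded diagonal operator on l^2 with diagonal entries d_n has spectrum equal to the closure of {d_n : n ≥ 1}: every d_n is an eigenvalue (with eigenvector e_n), so {d_n} ⊂ sigma(M); the spectrum is closed, so its closure is too; and for lambda not in the closure, (M - lambda I) has bounded inverse (the diagonal entries 1/(d_n - lambda) are bounded). For our sequence d_n = 40(-1)^n/n, n = 1, 2, 3, ...:
  - {d_n} = {40(-1)^n/n : n ≥ 1}; the only limit point is 0
  - closure = {40(-1)^n/n : n ≥ 1} ∪ {0}
For the norm: a diagonal operator has ||M|| = sup_n |d_n|. Here |d_n| = 40/n is decreasing, so sup_n |d_n| = |d_1| = 40. So ||M|| = 40.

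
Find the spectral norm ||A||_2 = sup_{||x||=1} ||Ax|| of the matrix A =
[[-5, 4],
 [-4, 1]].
||A||_2 = sqrt((58 + sqrt(2880))/2) ≈ 7.4721 (= sqrt(largest eigenvalue of A^T A))

||A||_2 = sigma_max(A) = sqrt(lambda_max(A^T A)). Form the symmetric matrix M = A^T A =
[[41, -24],
 [-24, 17]].
Its characteristic polynomial (trace, determinant of M give the coefficients) is
  p(λ) = det(λ I - M) = λ^2 - 58λ + 121.
For λ^2 - 58λ + 121 the discriminant is 2880. It is nonnegative but not a perfect square, so the roots are real and irrational: λ = (58 ± sqrt(2880))/2 ≈ 55.8328, 2.1672.
So the eigenvalues of A^T A are ≈ 2.1672, 55.8328 (all ≥ 0, as they must be for A^T A). The largest is λ_max = (58 + sqrt(2880))/2 ≈ 55.8328, hence ||A||_2 = sqrt(λ_max) = sqrt((58 + sqrt(2880))/2) ≈ 7.4721.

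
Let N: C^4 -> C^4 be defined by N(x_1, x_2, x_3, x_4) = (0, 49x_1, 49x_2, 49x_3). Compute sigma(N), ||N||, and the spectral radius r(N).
sigma(N) = {0}; ||N|| = 49; r(N) = 0. (N is nilpotent with N^4 = 0.)

On C^4, N is a strictly lower-triangular matrix with 49 on the subdiagonal and zeros elsewhere, so its characteristic polynomial is lambda^4 and every eigenvalue is 0: sigma(N) = {0}. For the operator norm, N e_i = 49e_{i+1} for i = 1, ..., 3 and N e_4 = 0, so the singular values of N are 49 (with multiplicity 3) and 0; hence ||N|| = 49. The spectral radius r(N) = max|lambda| = 0. Note ||N|| > r(N) — characteristic of non-normal nilpotent operators. Indeed N^4 = 0.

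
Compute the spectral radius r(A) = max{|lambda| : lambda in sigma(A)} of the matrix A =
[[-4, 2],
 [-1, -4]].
r(A) = sqrt(18) ≈ 4.2426

The eigenvalues of A are the roots of its characteristic polynomial. With M = A (coefficients from the trace and determinant):
  p(λ) = det(λ I - M) = λ^2 + 8λ + 18.
For λ^2 + 8λ + 18 the discriminant is -8. It is negative, so the roots are the complex-conjugate pair λ = -4 ± (sqrt(8)/2) i ≈ -4 ± 1.4142i. For a conjugate pair the product of the roots equals the constant term, so |λ|^2 = 18 and |λ| = sqrt(18) ≈ 4.2426.
Thus the eigenvalues (to 4 decimals) are -4 ± 1.4142i (modulus 4.2426). The spectral radius is the largest modulus: r(A) = sqrt(18) ≈ 4.2426. (Cross-check: r(A) ≤ ||A||_2 ≈ 4.772; equality holds whenever A is normal, though it can also hold for some non-normal A.)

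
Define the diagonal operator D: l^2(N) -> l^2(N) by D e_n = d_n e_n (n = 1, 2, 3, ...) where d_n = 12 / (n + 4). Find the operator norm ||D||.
||D|| = 12/5 (attained at n = 1)

For D diagonal, ||D|| = sup_n |d_n| = sup_n 12/(n + 4). This is positive and strictly decreasing in n, so the supremum is attained at n = 1: d_1 = 12/(1 + 4) = 12/5. Hence ||D|| = 12/5.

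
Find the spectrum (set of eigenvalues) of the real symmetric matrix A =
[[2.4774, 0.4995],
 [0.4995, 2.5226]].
sigma(A) ≈ {2, 3}

A is real symmetric, so its spectrum consists of real eigenvalues. Expanding the characteristic polynomial of the displayed matrix gives
  det(λ I - A) = p(λ) = λ^2 + (-5)λ + (6).
Solving p(λ) = 0 yields eigenvalues ≈ 2, 3. (A is shown rounded to 4 decimals, so these recover the underlying integer eigenvalues to within that precision.)
Verification: the trace of A = 5 equals the sum of eigenvalues 5, and det(A) ≈ 6.0000 matches the eigenvalue product 6.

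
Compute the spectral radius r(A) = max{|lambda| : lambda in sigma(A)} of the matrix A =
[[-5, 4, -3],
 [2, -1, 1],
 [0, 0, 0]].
r(A) = (6 + sqrt(48))/2 ≈ 6.4641

The eigenvalues of A are the roots of its characteristic polynomial. With M = A (coefficients from the trace, the sum of principal 2x2 minors, and det A):
  p(λ) = det(λ I - M) = λ^3 + 6λ^2 - 3λ.
The constant term is 0, so λ = 0 is a root. Dividing out λ leaves p(λ) = λ(λ^2 + 6λ - 3). For λ^2 + 6λ - 3 the discriminant is 48. It is nonnegative but not a perfect square, so the roots are real and irrational: λ = (-6 ± sqrt(48))/2 ≈ 0.4641, -6.4641.
Thus the eigenvalues (to 4 decimals) are 0.4641 (modulus 0.4641); -6.4641 (modulus 6.4641); 0 (modulus 0). The spectral radius is the largest modulus: r(A) = (6 + sqrt(48))/2 ≈ 6.4641. (Cross-check: r(A) ≤ ||A||_2 ≈ 7.4701; equality holds whenever A is normal, though it can also hold for some non-normal A.)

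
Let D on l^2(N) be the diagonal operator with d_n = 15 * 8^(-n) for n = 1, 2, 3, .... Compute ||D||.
||D|| = 15/8 (attained at n = 1)

For D diagonal, ||D|| = sup_n |d_n|. The sequence d_n = 15 * 8^(-n) is positive and strictly decreasing (ratio 8^(-1) < 1), so the supremum is d_1 = 15/8. Hence ||D|| = 15/8.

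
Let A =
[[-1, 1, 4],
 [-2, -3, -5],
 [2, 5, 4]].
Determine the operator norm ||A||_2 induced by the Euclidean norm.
||A||_2 ≈ 9.5648 (= sqrt(largest eigenvalue of A^T A))

||A||_2 = sigma_max(A) = sqrt(lambda_max(A^T A)). Form the symmetric matrix M = A^T A =
[[9, 15, 14],
 [15, 35, 39],
 [14, 39, 57]].
Its characteristic polynomial (trace, sum of principal 2x2 minors, determinant of M give the coefficients) is
  p(λ) = det(λ I - M) = λ^3 - 101λ^2 + 881λ - 961.
No integer candidate from the rational root theorem (±divisors of 961) is a root, so the roots are irrational. The cubic discriminant is Δ = 2736208224 > 0, so there are three distinct real roots. p(1) = -180 and p(2) = 405 have opposite signs, so a root lies in (1, 2); Newton's method refines it to λ ≈ 1.2747. p(8) = 135 and p(9) = -484 have opposite signs, so a root lies in (8, 9); Newton's method refines it to λ ≈ 8.2404. p(91) = -3600 and p(92) = 3915 have opposite signs, so a root lies in (91, 92); Newton's method refines it to λ ≈ 91.4848. Check (Vieta): the three roots sum to 101, matching tr M = 101.
So the eigenvalues of A^T A are ≈ 1.2747, 8.2404, 91.4848 (all ≥ 0, as they must be for A^T A). The largest is λ_max ≈ 91.4848, hence ||A||_2 = sqrt(λ_max) ≈ 9.5648.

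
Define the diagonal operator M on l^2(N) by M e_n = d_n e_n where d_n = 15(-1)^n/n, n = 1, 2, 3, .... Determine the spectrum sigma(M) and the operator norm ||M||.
sigma(M) = {15(-1)^n/n : n ≥ 1} ∪ {0}; ||M|| = 15

A bounded diagonal operator on l^2 with diagonal entries d_n has spectrum equal to the closure of {d_n : n ≥ 1}: every d_n is an eigenvalue (with eigenvector e_n), so {d_n} ⊂ sigma(M); the spectrum is closed, so its closure is too; and for lambda not in the closure, (M - lambda I) has bounded inverse (the diagonal entries 1/(d_n - lambda) are bounded). For our sequence d_n = 15(-1)^n/n, n = 1, 2, 3, ...:
  - {d_n} = {15(-1)^n/n : n ≥ 1}; the only limit point is 0
  - closure = {15(-1)^n/n : n ≥ 1} ∪ {0}
For the norm: a diagonal operator has ||M|| = sup_n |d_n|. Here |d_n| = 15/n is decreasing, so sup_n |d_n| = |d_1| = 15. So ||M|| = 15.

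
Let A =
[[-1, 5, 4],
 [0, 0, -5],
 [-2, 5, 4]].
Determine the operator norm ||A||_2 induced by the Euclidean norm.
||A||_2 ≈ 9.8767 (= sqrt(largest eigenvalue of A^T A))

||A||_2 = sigma_max(A) = sqrt(lambda_max(A^T A)). Form the symmetric matrix M = A^T A =
[[5, -15, -12],
 [-15, 50, 40],
 [-12, 40, 57]].
Its characteristic polynomial (trace, sum of principal 2x2 minors, determinant of M give the coefficients) is
  p(λ) = det(λ I - M) = λ^3 - 112λ^2 + 1416λ - 625.
No integer candidate from the rational root theorem (±divisors of 625) is a root, so the roots are irrational. The cubic discriminant is Δ = 12056078405 > 0, so there are three distinct real roots. p(0) = -625 and p(1) = 680 have opposite signs, so a root lies in (0, 1); Newton's method refines it to λ ≈ 0.4579. p(13) = 1052 and p(14) = -9 have opposite signs, so a root lies in (13, 14); Newton's method refines it to λ ≈ 13.992. p(97) = -4408 and p(98) = 3687 have opposite signs, so a root lies in (97, 98); Newton's method refines it to λ ≈ 97.5501. Check (Vieta): the three roots sum to 112, matching tr M = 112.
So the eigenvalues of A^T A are ≈ 0.4579, 13.992, 97.5501 (all ≥ 0, as they must be for A^T A). The largest is λ_max ≈ 97.5501, hence ||A||_2 = sqrt(λ_max) ≈ 9.8767.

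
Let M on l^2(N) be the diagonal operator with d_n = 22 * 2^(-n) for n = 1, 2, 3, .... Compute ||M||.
||M|| = 11 (attained at n = 1)

For M diagonal, ||M|| = sup_n |d_n|. The sequence d_n = 22 * 2^(-n) is positive and strictly decreasing (ratio 2^(-1) < 1), so the supremum is d_1 = 22/2 = 11. Hence ||M|| = 11.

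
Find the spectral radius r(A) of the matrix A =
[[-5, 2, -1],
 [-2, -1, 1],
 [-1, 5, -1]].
r(A) ≈ 4.4241

The eigenvalues of A are the roots of its characteristic polynomial. With M = A (coefficients from the trace, the sum of principal 2x2 minors, and det A):
  p(λ) = det(λ I - M) = λ^3 + 7λ^2 + 9λ - 25.
No integer candidate from the rational root theorem (±divisors of 25) is a root, so the roots are irrational. The cubic discriminant is Δ = -9872 < 0, so there is one real root and a complex-conjugate pair. p(1) = -8 and p(2) = 29 have opposite signs, so a root lies in (1, 2); Newton's method refines it to λ ≈ 1.2773. Dividing out (λ - (1.2773)) leaves approximately λ^2 + 8.2773λ + 19.5726. For λ^2 + 8.2773λ + 19.5726 the discriminant is -9.7766. It is negative, so the remaining roots are the complex-conjugate pair λ ≈ -4.1386 ± 1.5634i. Their product equals the constant term, so |λ|^2 ≈ 19.5726 and |λ| ≈ 4.4241.
Thus the eigenvalues (to 4 decimals) are 1.2773 (modulus 1.2773); -4.1386 ± 1.5634i (modulus 4.4241). The spectral radius is the largest modulus: r(A) ≈ 4.4241. (Cross-check: r(A) ≤ ||A||_2 ≈ 6.6886; equality holds whenever A is normal, though it can also hold for some non-normal A.)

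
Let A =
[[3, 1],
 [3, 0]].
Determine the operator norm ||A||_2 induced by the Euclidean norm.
||A||_2 = sqrt((19 + sqrt(325))/2) ≈ 4.3028 (= sqrt(largest eigenvalue of A^T A))

||A||_2 = sigma_max(A) = sqrt(lambda_max(A^T A)). Form the symmetric matrix M = A^T A =
[[18, 3],
 [3, 1]].
Its characteristic polynomial (trace, determinant of M give the coefficients) is
  p(λ) = det(λ I - M) = λ^2 - 19λ + 9.
For λ^2 - 19λ + 9 the discriminant is 325. It is nonnegative but not a perfect square, so the roots are real and irrational: λ = (19 ± sqrt(325))/2 ≈ 18.5139, 0.4861.
So the eigenvalues of A^T A are ≈ 0.4861, 18.5139 (all ≥ 0, as they must be for A^T A). The largest is λ_max = (19 + sqrt(325))/2 ≈ 18.5139, hence ||A||_2 = sqrt(λ_max) = sqrt((19 + sqrt(325))/2) ≈ 4.3028.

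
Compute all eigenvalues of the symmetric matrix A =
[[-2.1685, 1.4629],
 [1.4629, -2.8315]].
sigma(A) ≈ {-4, -1}

A is real symmetric, so its spectrum consists of real eigenvalues. Expanding the characteristic polynomial of the displayed matrix gives
  det(λ I - A) = p(λ) = λ^2 + (5)λ + (4).
Solving p(λ) = 0 yields eigenvalues ≈ -4, -1. (A is shown rounded to 4 decimals, so these recover the underlying integer eigenvalues to within that precision.)
Verification: the trace of A = -5 equals the sum of eigenvalues -5, and det(A) ≈ 4.0000 matches the eigenvalue product 4.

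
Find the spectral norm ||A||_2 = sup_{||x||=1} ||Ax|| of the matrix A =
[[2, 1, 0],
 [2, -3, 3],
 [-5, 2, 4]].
||A||_2 ≈ 6.8712 (= sqrt(largest eigenvalue of A^T A))

||A||_2 = sigma_max(A) = sqrt(lambda_max(A^T A)). Form the symmetric matrix M = A^T A =
[[33, -14, -14],
 [-14, 14, -1],
 [-14, -1, 25]].
Its characteristic polynomial (trace, sum of principal 2x2 minors, determinant of M give the coefficients) is
  p(λ) = det(λ I - M) = λ^3 - 72λ^2 + 1244λ - 3481.
No integer candidate from the rational root theorem (±divisors of 3481) is a root, so the roots are irrational. The cubic discriminant is Δ = 409765333 > 0, so there are three distinct real roots. p(3) = -370 and p(4) = 407 have opposite signs, so a root lies in (3, 4); Newton's method refines it to λ ≈ 3.4565. p(21) = 152 and p(22) = -313 have opposite signs, so a root lies in (21, 22); Newton's method refines it to λ ≈ 21.3305. p(47) = -238 and p(48) = 935 have opposite signs, so a root lies in (47, 48); Newton's method refines it to λ ≈ 47.2129. Check (Vieta): the three roots sum to 72, matching tr M = 72.
So the eigenvalues of A^T A are ≈ 3.4565, 21.3305, 47.2129 (all ≥ 0, as they must be for A^T A). The largest is λ_max ≈ 47.2129, hence ||A||_2 = sqrt(λ_max) ≈ 6.8712.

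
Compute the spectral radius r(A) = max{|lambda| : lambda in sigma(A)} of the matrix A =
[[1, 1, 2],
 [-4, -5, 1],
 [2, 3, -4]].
r(A) = (7 + sqrt(45))/2 ≈ 6.8541

The eigenvalues of A are the roots of its characteristic polynomial. With M = A (coefficients from the trace, the sum of principal 2x2 minors, and det A):
  p(λ) = det(λ I - M) = λ^3 + 8λ^2 + 8λ + 1.
By the rational root theorem any rational root is an integer divisor of 1. Testing λ = -1: p(-1) = -1 + 8 - 8 + 1 = 0, so λ = -1 is a root. Dividing out (λ + 1) leaves p(λ) = (λ + 1)(λ^2 + 7λ + 1). For λ^2 + 7λ + 1 the discriminant is 45. It is nonnegative but not a perfect square, so the roots are real and irrational: λ = (-7 ± sqrt(45))/2 ≈ -0.1459, -6.8541.
Thus the eigenvalues (to 4 decimals) are -0.1459 (modulus 0.1459); -6.8541 (modulus 6.8541); -1 (modulus 1). The spectral radius is the largest modulus: r(A) = (7 + sqrt(45))/2 ≈ 6.8541. (Cross-check: r(A) ≤ ||A||_2 ≈ 7.969; equality holds whenever A is normal, though it can also hold for some non-normal A.)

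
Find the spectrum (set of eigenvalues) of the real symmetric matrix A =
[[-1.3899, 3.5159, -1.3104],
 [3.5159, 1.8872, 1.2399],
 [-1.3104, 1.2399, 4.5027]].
sigma(A) ≈ {-4, 4, 5}

A is real symmetric, so its spectrum consists of real eigenvalues. Expanding the characteristic polynomial of the displayed matrix gives
  det(λ I - A) = p(λ) = λ^3 + (-5)λ^2 + (-16)λ + (80).
Solving p(λ) = 0 yields eigenvalues ≈ -4, 4, 5. (A is shown rounded to 4 decimals, so these recover the underlying integer eigenvalues to within that precision.)
Verification: the trace of A = 5 equals the sum of eigenvalues 5, and det(A) ≈ -79.9999 matches the eigenvalue product -80.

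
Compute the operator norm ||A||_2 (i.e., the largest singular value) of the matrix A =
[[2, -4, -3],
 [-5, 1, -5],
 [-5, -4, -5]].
||A||_2 ≈ 10.4241 (= sqrt(largest eigenvalue of A^T A))

||A||_2 = sigma_max(A) = sqrt(lambda_max(A^T A)). Form the symmetric matrix M = A^T A =
[[54, 7, 44],
 [7, 33, 27],
 [44, 27, 59]].
Its characteristic polynomial (trace, sum of principal 2x2 minors, determinant of M give the coefficients) is
  p(λ) = det(λ I - M) = λ^3 - 146λ^2 + 4201λ - 15625.
No integer candidate from the rational root theorem (±divisors of 15625) is a root, so the roots are irrational. The cubic discriminant is Δ = 51032850937 > 0, so there are three distinct real roots. p(4) = -1093 and p(5) = 1855 have opposite signs, so a root lies in (4, 5); Newton's method refines it to λ ≈ 4.3604. p(32) = 2071 and p(33) = -49 have opposite signs, so a root lies in (32, 33); Newton's method refines it to λ ≈ 32.9774. p(108) = -5149 and p(109) = 2687 have opposite signs, so a root lies in (108, 109); Newton's method refines it to λ ≈ 108.6622. Check (Vieta): the three roots sum to 146, matching tr M = 146.
So the eigenvalues of A^T A are ≈ 4.3604, 32.9774, 108.6622 (all ≥ 0, as they must be for A^T A). The largest is λ_max ≈ 108.6622, hence ||A||_2 = sqrt(λ_max) ≈ 10.4241.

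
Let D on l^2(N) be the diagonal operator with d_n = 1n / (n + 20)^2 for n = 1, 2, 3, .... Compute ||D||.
||D|| = 1/80 (attained at n = 20)

For D diagonal, ||D|| = sup_n |d_n|. Treat f(x) = 1x / (x + 20)^2 for real x > 0. By the quotient rule, f'(x) = 1(20 - x)/(x + 20)^3, which is positive for x < 20 and negative for x > 20. So f has a unique maximum at x = 20, and since 20 is a positive integer, the supremum over n ≥ 1 is attained at n = 20: d_20 = 1·20/(20 + 20)^2 = 1·20/1600 = 1/80. Hence ||D|| = 1/80.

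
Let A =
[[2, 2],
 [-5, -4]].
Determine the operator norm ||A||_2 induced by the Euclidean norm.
||A||_2 = sqrt((49 + sqrt(2385))/2) ≈ 6.9942 (= sqrt(largest eigenvalue of A^T A))

||A||_2 = sigma_max(A) = sqrt(lambda_max(A^T A)). Form the symmetric matrix M = A^T A =
[[29, 24],
 [24, 20]].
Its characteristic polynomial (trace, determinant of M give the coefficients) is
  p(λ) = det(λ I - M) = λ^2 - 49λ + 4.
For λ^2 - 49λ + 4 the discriminant is 2385. It is nonnegative but not a perfect square, so the roots are real and irrational: λ = (49 ± sqrt(2385))/2 ≈ 48.9182, 0.0818.
So the eigenvalues of A^T A are ≈ 0.0818, 48.9182 (all ≥ 0, as they must be for A^T A). The largest is λ_max = (49 + sqrt(2385))/2 ≈ 48.9182, hence ||A||_2 = sqrt(λ_max) = sqrt((49 + sqrt(2385))/2) ≈ 6.9942.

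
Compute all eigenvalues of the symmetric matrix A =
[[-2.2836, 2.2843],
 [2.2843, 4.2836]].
sigma(A) ≈ {-3, 5}

A is real symmetric, so its spectrum consists of real eigenvalues. Expanding the characteristic polynomial of the displayed matrix gives
  det(λ I - A) = p(λ) = λ^2 + (-2)λ + (-15).
Solving p(λ) = 0 yields eigenvalues ≈ -3, 5. (A is shown rounded to 4 decimals, so these recover the underlying integer eigenvalues to within that precision.)
Verification: the trace of A = 2 equals the sum of eigenvalues 2, and det(A) ≈ -15.0001 matches the eigenvalue product -15.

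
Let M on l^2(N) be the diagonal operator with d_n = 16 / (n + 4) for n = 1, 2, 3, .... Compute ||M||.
||M|| = 16/5 (attained at n = 1)

For M diagonal, ||M|| = sup_n |d_n| = sup_n 16/(n + 4). This is positive and strictly decreasing in n, so the supremum is attained at n = 1: d_1 = 16/(1 + 4) = 16/5. Hence ||M|| = 16/5.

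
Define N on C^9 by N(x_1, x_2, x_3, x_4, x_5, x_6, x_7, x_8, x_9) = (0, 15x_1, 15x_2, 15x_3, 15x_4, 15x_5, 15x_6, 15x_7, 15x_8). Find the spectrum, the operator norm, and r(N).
sigma(N) = {0}; ||N|| = 15; r(N) = 0. (N is nilpotent with N^9 = 0.)

On C^9, N is a strictly lower-triangular matrix with 15 on the subdiagonal and zeros elsewhere, so its characteristic polynomial is lambda^9 and every eigenvalue is 0: sigma(N) = {0}. For the operator norm, N e_i = 15e_{i+1} for i = 1, ..., 8 and N e_9 = 0, so the singular values of N are 15 (with multiplicity 8) and 0; hence ||N|| = 15. The spectral radius r(N) = max|lambda| = 0. Note ||N|| > r(N) — characteristic of non-normal nilpotent operators. Indeed N^9 = 0.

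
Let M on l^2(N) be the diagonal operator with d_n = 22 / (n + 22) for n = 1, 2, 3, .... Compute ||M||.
||M|| = 22/23 (attained at n = 1)

For M diagonal, ||M|| = sup_n |d_n| = sup_n 22/(n + 22). This is positive and strictly decreasing in n, so the supremum is attained at n = 1: d_1 = 22/(1 + 22) = 22/23. Hence ||M|| = 22/23.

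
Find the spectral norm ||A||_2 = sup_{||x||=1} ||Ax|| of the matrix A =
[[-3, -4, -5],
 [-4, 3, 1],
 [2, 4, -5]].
||A||_2 ≈ 7.2348 (= sqrt(largest eigenvalue of A^T A))

||A||_2 = sigma_max(A) = sqrt(lambda_max(A^T A)). Form the symmetric matrix M = A^T A =
[[29, 8, 1],
 [8, 41, 3],
 [1, 3, 51]].
Its characteristic polynomial (trace, sum of principal 2x2 minors, determinant of M give the coefficients) is
  p(λ) = det(λ I - M) = λ^3 - 121λ^2 + 4685λ - 57121.
No integer candidate from the rational root theorem (±divisors of 57121) is a root, so the roots are irrational. The cubic discriminant is Δ = 19635424 > 0, so there are three distinct real roots. p(24) = -553 and p(25) = 4 have opposite signs, so a root lies in (24, 25); Newton's method refines it to λ ≈ 24.9922. p(43) = 112 and p(44) = -53 have opposite signs, so a root lies in (43, 44); Newton's method refines it to λ ≈ 43.6658. p(52) = -77 and p(53) = 172 have opposite signs, so a root lies in (52, 53); Newton's method refines it to λ ≈ 52.3421. Check (Vieta): the three roots sum to 121, matching tr M = 121.
So the eigenvalues of A^T A are ≈ 24.9922, 43.6658, 52.3421 (all ≥ 0, as they must be for A^T A). The largest is λ_max ≈ 52.3421, hence ||A||_2 = sqrt(λ_max) ≈ 7.2348.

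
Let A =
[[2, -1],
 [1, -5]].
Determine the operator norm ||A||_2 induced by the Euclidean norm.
||A||_2 = sqrt((31 + sqrt(637))/2) ≈ 5.3028 (= sqrt(largest eigenvalue of A^T A))

||A||_2 = sigma_max(A) = sqrt(lambda_max(A^T A)). Form the symmetric matrix M = A^T A =
[[5, -7],
 [-7, 26]].
Its characteristic polynomial (trace, determinant of M give the coefficients) is
  p(λ) = det(λ I - M) = λ^2 - 31λ + 81.
For λ^2 - 31λ + 81 the discriminant is 637. It is nonnegative but not a perfect square, so the roots are real and irrational: λ = (31 ± sqrt(637))/2 ≈ 28.1194, 2.8806.
So the eigenvalues of A^T A are ≈ 2.8806, 28.1194 (all ≥ 0, as they must be for A^T A). The largest is λ_max = (31 + sqrt(637))/2 ≈ 28.1194, hence ||A||_2 = sqrt(λ_max) = sqrt((31 + sqrt(637))/2) ≈ 5.3028.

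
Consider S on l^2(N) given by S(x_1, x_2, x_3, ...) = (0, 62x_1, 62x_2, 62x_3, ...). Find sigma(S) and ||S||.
sigma(S) = closed disk {z in C : |z| ≤ 62}; ||S|| = 62

Note S = 62·U where U is the unit right shift (U x)_k = x_{k-1} (with x_0 := 0); so ||S|| = 62||U|| and sigma(S) = 62·sigma(U). ||S x||^2 = sum_{k≥1} |62x_k|^2 = 3844||x||^2, so ||S|| = 62 and sigma(S) ⊂ {|z| ≤ 62}. For any |lambda| < 62, the equation (S - lambda I) x = 0 forces x_1 = 0, then 62x_k = lambda x_{k+1} ⇒ x = 0, so S has no eigenvalues. But (S - lambda I) is not surjective for |lambda| < 62: solving (S - lambda I) x = e_1 would require x_n proportional to (lambda/62)^(-n), which is not in l^2. So every |lambda| < 62 lies in the residual spectrum. The boundary |lambda| = 62 is in the approximate point spectrum (the spectrum is closed). Hence sigma(S) is the closed disk of radius 62.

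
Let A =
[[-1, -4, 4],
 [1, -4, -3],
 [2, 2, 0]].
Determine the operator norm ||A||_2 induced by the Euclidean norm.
||A||_2 ≈ 6.2024 (= sqrt(largest eigenvalue of A^T A))

||A||_2 = sigma_max(A) = sqrt(lambda_max(A^T A)). Form the symmetric matrix M = A^T A =
[[6, 4, -7],
 [4, 36, -4],
 [-7, -4, 25]].
Its characteristic polynomial (trace, sum of principal 2x2 minors, determinant of M give the coefficients) is
  p(λ) = det(λ I - M) = λ^3 - 67λ^2 + 1185λ - 3364.
No integer candidate from the rational root theorem (±divisors of 3364) is a root, so the roots are irrational. The cubic discriminant is Δ = 102453245 > 0, so there are three distinct real roots. p(3) = -385 and p(4) = 368 have opposite signs, so a root lies in (3, 4); Newton's method refines it to λ ≈ 3.4925. p(25) = 11 and p(26) = -270 have opposite signs, so a root lies in (25, 26); Newton's method refines it to λ ≈ 25.038. p(38) = -210 and p(39) = 263 have opposite signs, so a root lies in (38, 39); Newton's method refines it to λ ≈ 38.4695. Check (Vieta): the three roots sum to 67, matching tr M = 67.
So the eigenvalues of A^T A are ≈ 3.4925, 25.038, 38.4695 (all ≥ 0, as they must be for A^T A). The largest is λ_max ≈ 38.4695, hence ||A||_2 = sqrt(λ_max) ≈ 6.2024.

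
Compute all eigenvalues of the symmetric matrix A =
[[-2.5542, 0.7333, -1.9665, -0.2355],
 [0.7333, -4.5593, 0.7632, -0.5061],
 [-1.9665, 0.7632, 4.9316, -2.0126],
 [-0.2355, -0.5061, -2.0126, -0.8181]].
sigma(A) ≈ {-5, -3, -1, 6}

A is real symmetric, so its spectrum consists of real eigenvalues. Expanding the characteristic polynomial of the displayed matrix gives
  det(λ I - A) = p(λ) = λ^4 + (3)λ^3 + (-31)λ^2 + (-122.9987)λ + (-89.9959).
Solving p(λ) = 0 yields eigenvalues ≈ -5, -3, -1, 6. (A is shown rounded to 4 decimals, so these recover the underlying integer eigenvalues to within that precision.)
Verification: the trace of A = -3 equals the sum of eigenvalues -3, and det(A) ≈ -89.9959 matches the eigenvalue product -90.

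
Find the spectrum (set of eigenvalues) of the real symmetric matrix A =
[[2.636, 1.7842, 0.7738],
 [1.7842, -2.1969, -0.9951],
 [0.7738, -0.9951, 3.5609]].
sigma(A) ≈ {-3, 3, 4}

A is real symmetric, so its spectrum consists of real eigenvalues. Expanding the characteristic polynomial of the displayed matrix gives
  det(λ I - A) = p(λ) = λ^3 + (-4)λ^2 + (-9)λ + (36).
Solving p(λ) = 0 yields eigenvalues ≈ -3, 3, 4. (A is shown rounded to 4 decimals, so these recover the underlying integer eigenvalues to within that precision.)
Verification: the trace of A = 4 equals the sum of eigenvalues 4, and det(A) ≈ -35.9994 matches the eigenvalue product -36.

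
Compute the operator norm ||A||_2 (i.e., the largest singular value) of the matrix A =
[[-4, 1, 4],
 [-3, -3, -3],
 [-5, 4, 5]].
||A||_2 ≈ 9.9183 (= sqrt(largest eigenvalue of A^T A))

||A||_2 = sigma_max(A) = sqrt(lambda_max(A^T A)). Form the symmetric matrix M = A^T A =
[[50, -15, -32],
 [-15, 26, 33],
 [-32, 33, 50]].
Its characteristic polynomial (trace, sum of principal 2x2 minors, determinant of M give the coefficients) is
  p(λ) = det(λ I - M) = λ^3 - 126λ^2 + 2762λ - 4356.
No integer candidate from the rational root theorem (±divisors of 4356) is a root, so the roots are irrational. The cubic discriminant is Δ = 28751148832 > 0, so there are three distinct real roots. p(1) = -1719 and p(2) = 672 have opposite signs, so a root lies in (1, 2); Newton's method refines it to λ ≈ 1.7085. p(25) = 1569 and p(26) = -144 have opposite signs, so a root lies in (25, 26); Newton's method refines it to λ ≈ 25.9181. p(98) = -2592 and p(99) = 4455 have opposite signs, so a root lies in (98, 99); Newton's method refines it to λ ≈ 98.3734. Check (Vieta): the three roots sum to 126, matching tr M = 126.
So the eigenvalues of A^T A are ≈ 1.7085, 25.9181, 98.3734 (all ≥ 0, as they must be for A^T A). The largest is λ_max ≈ 98.3734, hence ||A||_2 = sqrt(λ_max) ≈ 9.9183.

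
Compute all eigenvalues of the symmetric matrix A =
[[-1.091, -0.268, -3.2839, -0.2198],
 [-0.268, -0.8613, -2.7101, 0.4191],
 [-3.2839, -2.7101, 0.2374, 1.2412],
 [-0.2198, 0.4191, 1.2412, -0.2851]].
sigma(A) ≈ {-5, -1, 0, 4}

A is real symmetric, so its spectrum consists of real eigenvalues. Expanding the characteristic polynomial of the displayed matrix gives
  det(λ I - A) = p(λ) = λ^4 + (2)λ^3 + (-19)λ^2 + (-20)λ + (0).
Solving p(λ) = 0 yields eigenvalues ≈ -5, -1, 0, 4. (A is shown rounded to 4 decimals, so these recover the underlying integer eigenvalues to within that precision.)
Verification: the trace of A = -2 equals the sum of eigenvalues -2, and det(A) ≈ 0.0009 matches the eigenvalue product 0.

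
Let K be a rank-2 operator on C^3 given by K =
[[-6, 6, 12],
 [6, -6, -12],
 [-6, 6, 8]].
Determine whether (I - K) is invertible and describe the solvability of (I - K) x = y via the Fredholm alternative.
(I - K) is invertible (det(I - K) = 53 ≠ 0), so for every y in C^3 the equation (I - K) x = y has a unique solution.

K has rank 2 and factors as K = U V^T = u1 v1^T + u2 v2^T with u1 = (-3, 3, 1), v1 = (0, 0, -1), u2 = (3, -3, 3), v2 = (-2, 2, 3) (multiplying out reproduces the displayed K). The nonzero eigenvalues of U V^T coincide with those of the 2 x 2 matrix G = V^T U = [[v1·u1, v1·u2], [v2·u1, v2·u2]] = [[-1, -3], [15, -3]], and by the Sylvester determinant identity det(I_3 - U V^T) = det(I_2 - V^T U) = det([[2, 3], [-15, 4]]) = (2)(4) - (3)(-15) = 53. (Direct check: I - K =
[[7, -6, -12],
 [-6, 7, 12],
 [6, -6, -7]]
has determinant 53.) The finite-dimensional Fredholm alternative says: either (I - K) is invertible, or ker(I - K) ≠ {0} and then range(I - K) = ker((I - K)^*)^⊥, with dim ker(I - K) = dim ker((I - K)^*). Since det(I - K) ≠ 0, 1 is not an eigenvalue of K and ker(I - K) = {0}, so we are in the first case: for every y there is a unique x = (I - K)^(-1) y. (Explicitly, by the Woodbury identity, (I - U V^T)^(-1) = I + U (I_2 - G)^(-1) V^T.)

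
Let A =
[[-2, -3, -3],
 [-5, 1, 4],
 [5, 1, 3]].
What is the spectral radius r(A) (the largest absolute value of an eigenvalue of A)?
r(A) ≈ 4.2235

The eigenvalues of A are the roots of its characteristic polynomial. With M = A (coefficients from the trace, the sum of principal 2x2 minors, and det A):
  p(λ) = det(λ I - M) = λ^3 - 2λ^2 - 9λ + 73.
No integer candidate from the rational root theorem (±divisors of 73) is a root, so the roots are irrational. The cubic discriminant is Δ = -114655 < 0, so there is one real root and a complex-conjugate pair. p(-5) = -57 and p(-4) = 13 have opposite signs, so a root lies in (-5, -4); Newton's method refines it to λ ≈ -4.2235. Dividing out (λ - (-4.2235)) leaves approximately λ^2 - 6.2235λ + 17.2844. For λ^2 - 6.2235λ + 17.2844 the discriminant is -30.4064. It is negative, so the remaining roots are the complex-conjugate pair λ ≈ 3.1117 ± 2.7571i. Their product equals the constant term, so |λ|^2 ≈ 17.2844 and |λ| ≈ 4.1575.
Thus the eigenvalues (to 4 decimals) are -4.2235 (modulus 4.2235); 3.1117 ± 2.7571i (modulus 4.1575). The spectral radius is the largest modulus: r(A) ≈ 4.2235. (Cross-check: r(A) ≤ ||A||_2 ≈ 7.4462; equality holds whenever A is normal, though it can also hold for some non-normal A.)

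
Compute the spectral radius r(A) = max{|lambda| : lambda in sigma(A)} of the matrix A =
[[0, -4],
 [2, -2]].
r(A) = sqrt(8) ≈ 2.8284

The eigenvalues of A are the roots of its characteristic polynomial. With M = A (coefficients from the trace and determinant):
  p(λ) = det(λ I - M) = λ^2 + 2λ + 8.
For λ^2 + 2λ + 8 the discriminant is -28. It is negative, so the roots are the complex-conjugate pair λ = -1 ± (sqrt(28)/2) i ≈ -1 ± 2.6458i. For a conjugate pair the product of the roots equals the constant term, so |λ|^2 = 8 and |λ| = sqrt(8) ≈ 2.8284.
Thus the eigenvalues (to 4 decimals) are -1 ± 2.6458i (modulus 2.8284). The spectral radius is the largest modulus: r(A) = sqrt(8) ≈ 2.8284. (Cross-check: r(A) ≤ ||A||_2 ≈ 4.5765; equality holds whenever A is normal, though it can also hold for some non-normal A.)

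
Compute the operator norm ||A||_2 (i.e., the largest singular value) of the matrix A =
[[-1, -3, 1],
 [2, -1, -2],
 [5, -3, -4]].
||A||_2 ≈ 7.6714 (= sqrt(largest eigenvalue of A^T A))

||A||_2 = sigma_max(A) = sqrt(lambda_max(A^T A)). Form the symmetric matrix M = A^T A =
[[30, -14, -25],
 [-14, 19, 11],
 [-25, 11, 21]].
Its characteristic polynomial (trace, sum of principal 2x2 minors, determinant of M give the coefficients) is
  p(λ) = det(λ I - M) = λ^3 - 70λ^2 + 657λ - 49.
No integer candidate from the rational root theorem (±divisors of 49) is a root, so the roots are irrational. The cubic discriminant is Δ = 953976881 > 0, so there are three distinct real roots. p(0) = -49 and p(1) = 539 have opposite signs, so a root lies in (0, 1); Newton's method refines it to λ ≈ 0.0752. p(11) = 39 and p(12) = -517 have opposite signs, so a root lies in (11, 12); Newton's method refines it to λ ≈ 11.0746. p(58) = -2311 and p(59) = 423 have opposite signs, so a root lies in (58, 59); Newton's method refines it to λ ≈ 58.8502. Check (Vieta): the three roots sum to 70, matching tr M = 70.
So the eigenvalues of A^T A are ≈ 0.0752, 11.0746, 58.8502 (all ≥ 0, as they must be for A^T A). The largest is λ_max ≈ 58.8502, hence ||A||_2 = sqrt(λ_max) ≈ 7.6714.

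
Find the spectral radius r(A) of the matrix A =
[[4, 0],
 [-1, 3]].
r(A) = 4

The eigenvalues of A are the roots of its characteristic polynomial. With M = A (coefficients from the trace and determinant):
  p(λ) = det(λ I - M) = λ^2 - 7λ + 12.
For λ^2 - 7λ + 12 the discriminant is 1. It is a perfect square (1^2), so the roots are rational: λ = (7 ± 1)/2 = 4, 3.
Thus the eigenvalues (to 4 decimals) are 4 (modulus 4); 3 (modulus 3). The spectral radius is the largest modulus: r(A) = 4. (Cross-check: r(A) ≤ ||A||_2 ≈ 4.2426; equality holds whenever A is normal, though it can also hold for some non-normal A.)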